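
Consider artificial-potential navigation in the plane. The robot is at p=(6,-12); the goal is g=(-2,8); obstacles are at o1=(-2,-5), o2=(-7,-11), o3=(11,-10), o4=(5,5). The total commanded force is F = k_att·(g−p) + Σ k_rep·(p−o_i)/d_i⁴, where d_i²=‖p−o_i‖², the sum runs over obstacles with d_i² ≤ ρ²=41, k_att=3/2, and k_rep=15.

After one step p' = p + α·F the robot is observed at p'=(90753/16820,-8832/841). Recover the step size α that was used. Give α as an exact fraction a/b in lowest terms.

F_att = 3/2·(g−p) = 3/2·(-8,20) = (-12.0000,30.0000)
o1: d²=113 > ρ²=41 → inactive
o2: d²=170 > ρ²=41 → inactive
o3: d²=29 ≤ ρ²=41; F_rep = 15·(-5,-2)/29² = (-0.0892,-0.0357)
o4: d²=290 > ρ²=41 → inactive
F = F_att + ΣF_rep = (-12.0892,29.9643)
Δp = p'−p = (-0.6045,1.4982); α = Δx/Fx = (-10167/16820) / (-10167/841) = 1/20
check: Δy/Fy = (1260/841) / (25200/841) = 1/20 ✓

α = 1/20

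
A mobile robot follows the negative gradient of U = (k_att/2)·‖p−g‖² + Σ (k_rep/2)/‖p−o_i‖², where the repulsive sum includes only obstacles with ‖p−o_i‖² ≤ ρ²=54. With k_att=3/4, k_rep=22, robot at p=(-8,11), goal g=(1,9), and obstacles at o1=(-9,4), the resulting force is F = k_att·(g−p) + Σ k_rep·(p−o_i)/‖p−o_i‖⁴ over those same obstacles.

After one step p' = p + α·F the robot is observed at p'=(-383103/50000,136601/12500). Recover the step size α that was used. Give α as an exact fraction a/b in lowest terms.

α = 1/20

F_att = 3/4·(g−p) = 3/4·(9,-2) = (6.7500,-1.5000)
o1: d²=50 ≤ ρ²=54; F_rep = 22·(1,7)/50² = (0.0088,0.0616)
F = F_att + ΣF_rep = (6.7588,-1.4384)
Δp = p'−p = (0.3379,-0.0719); α = Δx/Fx = (16897/50000) / (16897/2500) = 1/20
check: Δy/Fy = (-899/12500) / (-899/625) = 1/20 ✓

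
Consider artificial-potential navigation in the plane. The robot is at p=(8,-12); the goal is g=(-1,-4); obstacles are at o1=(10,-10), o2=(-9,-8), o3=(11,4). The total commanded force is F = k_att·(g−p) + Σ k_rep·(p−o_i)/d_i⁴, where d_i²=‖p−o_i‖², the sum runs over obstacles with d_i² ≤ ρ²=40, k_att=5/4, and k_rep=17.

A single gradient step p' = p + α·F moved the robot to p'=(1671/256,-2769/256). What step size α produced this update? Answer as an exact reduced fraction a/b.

F_att = 5/4·(g−p) = 5/4·(-9,8) = (-11.2500,10.0000)
o1: d²=8 ≤ ρ²=40; F_rep = 17·(-2,-2)/8² = (-0.5312,-0.5312)
o2: d²=305 > ρ²=40 → inactive
o3: d²=265 > ρ²=40 → inactive
F = F_att + ΣF_rep = (-11.7812,9.4688)
Δp = p'−p = (-1.4727,1.1836); α = Δx/Fx = (-377/256) / (-377/32) = 1/8
check: Δy/Fy = (303/256) / (303/32) = 1/8 ✓

α = 1/8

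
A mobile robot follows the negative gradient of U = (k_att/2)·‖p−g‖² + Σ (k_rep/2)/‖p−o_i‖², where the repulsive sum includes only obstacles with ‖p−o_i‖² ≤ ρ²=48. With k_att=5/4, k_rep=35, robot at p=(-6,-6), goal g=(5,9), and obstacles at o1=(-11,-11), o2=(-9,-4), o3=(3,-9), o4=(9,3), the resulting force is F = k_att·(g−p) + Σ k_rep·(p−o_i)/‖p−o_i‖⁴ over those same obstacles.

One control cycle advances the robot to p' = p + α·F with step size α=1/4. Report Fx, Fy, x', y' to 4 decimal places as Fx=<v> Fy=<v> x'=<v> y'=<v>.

F_att = 5/4·(g−p) = 5/4·(11,15) = (13.7500,18.7500)
o1: d²=50 > ρ²=48 → inactive
o2: d²=13 ≤ ρ²=48; F_rep = 35·(3,-2)/13² = (0.6213,-0.4142)
o3: d²=90 > ρ²=48 → inactive
o4: d²=306 > ρ²=48 → inactive
F = F_att + ΣF_rep = (14.3713,18.3358)
p' = p + 1/4·F = (-2.4072,-1.4161)

Fx=14.3713 Fy=18.3358 x'=-2.4072 y'=-1.4161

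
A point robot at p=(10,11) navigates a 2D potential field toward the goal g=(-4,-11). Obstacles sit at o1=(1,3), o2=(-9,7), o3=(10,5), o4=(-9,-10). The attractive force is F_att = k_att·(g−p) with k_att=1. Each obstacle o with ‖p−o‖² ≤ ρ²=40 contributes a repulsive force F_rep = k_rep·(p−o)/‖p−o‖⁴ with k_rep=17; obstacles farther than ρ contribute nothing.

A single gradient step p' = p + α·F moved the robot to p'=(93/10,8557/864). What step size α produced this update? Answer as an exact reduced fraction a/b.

α = 1/20

F_att = 1·(g−p) = 1·(-14,-22) = (-14.0000,-22.0000)
o1: d²=145 > ρ²=40 → inactive
o2: d²=377 > ρ²=40 → inactive
o3: d²=36 ≤ ρ²=40; F_rep = 17·(0,6)/36² = (0.0000,0.0787)
o4: d²=802 > ρ²=40 → inactive
F = F_att + ΣF_rep = (-14.0000,-21.9213)
Δp = p'−p = (-0.7000,-1.0961); α = Δx/Fx = (-7/10) / (-14) = 1/20
check: Δy/Fy = (-947/864) / (-4735/216) = 1/20 ✓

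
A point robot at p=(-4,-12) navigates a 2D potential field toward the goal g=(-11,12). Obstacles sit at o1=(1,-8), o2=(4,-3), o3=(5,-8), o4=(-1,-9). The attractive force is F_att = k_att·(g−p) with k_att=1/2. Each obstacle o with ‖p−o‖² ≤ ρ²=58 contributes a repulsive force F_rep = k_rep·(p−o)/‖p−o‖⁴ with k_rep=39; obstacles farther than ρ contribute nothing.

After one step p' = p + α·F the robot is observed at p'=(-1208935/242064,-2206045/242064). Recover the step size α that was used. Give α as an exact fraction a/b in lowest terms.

α = 1/4

F_att = 1/2·(g−p) = 1/2·(-7,24) = (-3.5000,12.0000)
o1: d²=41 ≤ ρ²=58; F_rep = 39·(-5,-4)/41² = (-0.1160,-0.0928)
o2: d²=145 > ρ²=58 → inactive
o3: d²=97 > ρ²=58 → inactive
o4: d²=18 ≤ ρ²=58; F_rep = 39·(-3,-3)/18² = (-0.3611,-0.3611)
F = F_att + ΣF_rep = (-3.9771,11.5461)
Δp = p'−p = (-0.9943,2.8865); α = Δx/Fx = (-240679/242064) / (-240679/60516) = 1/4
check: Δy/Fy = (698723/242064) / (698723/60516) = 1/4 ✓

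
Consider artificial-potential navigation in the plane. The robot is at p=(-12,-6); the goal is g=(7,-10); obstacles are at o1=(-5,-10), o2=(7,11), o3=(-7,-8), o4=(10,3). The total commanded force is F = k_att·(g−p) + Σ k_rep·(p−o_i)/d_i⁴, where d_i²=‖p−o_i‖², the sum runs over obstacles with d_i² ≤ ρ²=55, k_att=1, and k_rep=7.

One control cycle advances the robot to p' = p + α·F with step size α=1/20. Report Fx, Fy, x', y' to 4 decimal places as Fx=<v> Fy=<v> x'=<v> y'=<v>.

F_att = 1·(g−p) = 1·(19,-4) = (19.0000,-4.0000)
o1: d²=65 > ρ²=55 → inactive
o2: d²=650 > ρ²=55 → inactive
o3: d²=29 ≤ ρ²=55; F_rep = 7·(-5,2)/29² = (-0.0416,0.0166)
o4: d²=565 > ρ²=55 → inactive
F = F_att + ΣF_rep = (18.9584,-3.9834)
p' = p + 1/20·F = (-11.0521,-6.1992)

Fx=18.9584 Fy=-3.9834 x'=-11.0521 y'=-6.1992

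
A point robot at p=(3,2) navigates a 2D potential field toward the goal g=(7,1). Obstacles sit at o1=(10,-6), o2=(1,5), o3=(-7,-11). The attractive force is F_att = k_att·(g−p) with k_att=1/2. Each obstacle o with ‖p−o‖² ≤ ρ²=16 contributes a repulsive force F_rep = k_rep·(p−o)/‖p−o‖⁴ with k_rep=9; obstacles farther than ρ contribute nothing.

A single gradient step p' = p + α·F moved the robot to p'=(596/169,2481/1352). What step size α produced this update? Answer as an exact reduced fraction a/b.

F_att = 1/2·(g−p) = 1/2·(4,-1) = (2.0000,-0.5000)
o1: d²=113 > ρ²=16 → inactive
o2: d²=13 ≤ ρ²=16; F_rep = 9·(2,-3)/13² = (0.1065,-0.1598)
o3: d²=269 > ρ²=16 → inactive
F = F_att + ΣF_rep = (2.1065,-0.6598)
Δp = p'−p = (0.5266,-0.1649); α = Δx/Fx = (89/169) / (356/169) = 1/4
check: Δy/Fy = (-223/1352) / (-223/338) = 1/4 ✓

α = 1/4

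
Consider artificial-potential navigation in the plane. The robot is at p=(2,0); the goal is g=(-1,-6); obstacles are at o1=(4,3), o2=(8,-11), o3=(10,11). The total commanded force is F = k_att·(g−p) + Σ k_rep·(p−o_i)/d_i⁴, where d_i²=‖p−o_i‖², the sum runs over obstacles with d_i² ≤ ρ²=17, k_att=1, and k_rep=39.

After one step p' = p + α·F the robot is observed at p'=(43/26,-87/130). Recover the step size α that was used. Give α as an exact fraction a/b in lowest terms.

α = 1/10

F_att = 1·(g−p) = 1·(-3,-6) = (-3.0000,-6.0000)
o1: d²=13 ≤ ρ²=17; F_rep = 39·(-2,-3)/13² = (-0.4615,-0.6923)
o2: d²=157 > ρ²=17 → inactive
o3: d²=185 > ρ²=17 → inactive
F = F_att + ΣF_rep = (-3.4615,-6.6923)
Δp = p'−p = (-0.3462,-0.6692); α = Δx/Fx = (-9/26) / (-45/13) = 1/10
check: Δy/Fy = (-87/130) / (-87/13) = 1/10 ✓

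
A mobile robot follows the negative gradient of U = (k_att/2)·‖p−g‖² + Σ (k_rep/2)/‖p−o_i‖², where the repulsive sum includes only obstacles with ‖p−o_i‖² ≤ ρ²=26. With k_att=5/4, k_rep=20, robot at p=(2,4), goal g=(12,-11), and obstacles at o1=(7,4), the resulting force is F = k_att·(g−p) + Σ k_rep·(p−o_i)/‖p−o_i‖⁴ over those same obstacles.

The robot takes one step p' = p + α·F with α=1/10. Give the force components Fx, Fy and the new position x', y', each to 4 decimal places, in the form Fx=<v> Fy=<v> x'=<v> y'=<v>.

Fx=12.3400 Fy=-18.7500 x'=3.2340 y'=2.1250

F_att = 5/4·(g−p) = 5/4·(10,-15) = (12.5000,-18.7500)
o1: d²=25 ≤ ρ²=26; F_rep = 20·(-5,0)/25² = (-0.1600,0.0000)
F = F_att + ΣF_rep = (12.3400,-18.7500)
p' = p + 1/10·F = (3.2340,2.1250)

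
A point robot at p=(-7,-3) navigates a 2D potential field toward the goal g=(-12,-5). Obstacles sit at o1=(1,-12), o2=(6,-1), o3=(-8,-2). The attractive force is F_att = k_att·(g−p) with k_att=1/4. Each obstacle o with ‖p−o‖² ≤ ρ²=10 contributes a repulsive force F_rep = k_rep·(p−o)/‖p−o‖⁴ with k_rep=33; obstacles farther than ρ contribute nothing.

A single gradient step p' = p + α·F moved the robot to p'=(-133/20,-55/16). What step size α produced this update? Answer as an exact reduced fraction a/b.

F_att = 1/4·(g−p) = 1/4·(-5,-2) = (-1.2500,-0.5000)
o1: d²=145 > ρ²=10 → inactive
o2: d²=173 > ρ²=10 → inactive
o3: d²=2 ≤ ρ²=10; F_rep = 33·(1,-1)/2² = (8.2500,-8.2500)
F = F_att + ΣF_rep = (7.0000,-8.7500)
Δp = p'−p = (0.3500,-0.4375); α = Δx/Fx = (7/20) / (7) = 1/20
check: Δy/Fy = (-7/16) / (-35/4) = 1/20 ✓

α = 1/20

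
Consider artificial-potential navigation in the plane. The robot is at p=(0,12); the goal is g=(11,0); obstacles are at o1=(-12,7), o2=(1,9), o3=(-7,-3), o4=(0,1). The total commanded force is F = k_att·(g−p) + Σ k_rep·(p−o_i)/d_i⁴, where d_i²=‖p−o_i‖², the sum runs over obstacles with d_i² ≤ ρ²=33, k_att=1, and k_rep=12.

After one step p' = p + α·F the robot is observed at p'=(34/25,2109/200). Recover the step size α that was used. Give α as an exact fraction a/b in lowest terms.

α = 1/8

F_att = 1·(g−p) = 1·(11,-12) = (11.0000,-12.0000)
o1: d²=169 > ρ²=33 → inactive
o2: d²=10 ≤ ρ²=33; F_rep = 12·(-1,3)/10² = (-0.1200,0.3600)
o3: d²=274 > ρ²=33 → inactive
o4: d²=121 > ρ²=33 → inactive
F = F_att + ΣF_rep = (10.8800,-11.6400)
Δp = p'−p = (1.3600,-1.4550); α = Δx/Fx = (34/25) / (272/25) = 1/8
check: Δy/Fy = (-291/200) / (-291/25) = 1/8 ✓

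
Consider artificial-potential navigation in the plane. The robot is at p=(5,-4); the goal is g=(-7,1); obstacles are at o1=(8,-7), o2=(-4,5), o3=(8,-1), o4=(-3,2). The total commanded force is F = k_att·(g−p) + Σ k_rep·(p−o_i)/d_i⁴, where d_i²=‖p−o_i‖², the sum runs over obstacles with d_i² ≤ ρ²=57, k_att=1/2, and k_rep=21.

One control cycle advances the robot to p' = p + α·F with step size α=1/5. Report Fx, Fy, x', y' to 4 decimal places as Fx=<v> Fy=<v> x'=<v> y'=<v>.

F_att = 1/2·(g−p) = 1/2·(-12,5) = (-6.0000,2.5000)
o1: d²=18 ≤ ρ²=57; F_rep = 21·(-3,3)/18² = (-0.1944,0.1944)
o2: d²=162 > ρ²=57 → inactive
o3: d²=18 ≤ ρ²=57; F_rep = 21·(-3,-3)/18² = (-0.1944,-0.1944)
o4: d²=100 > ρ²=57 → inactive
F = F_att + ΣF_rep = (-6.3889,2.5000)
p' = p + 1/5·F = (3.7222,-3.5000)

Fx=-6.3889 Fy=2.5000 x'=3.7222 y'=-3.5000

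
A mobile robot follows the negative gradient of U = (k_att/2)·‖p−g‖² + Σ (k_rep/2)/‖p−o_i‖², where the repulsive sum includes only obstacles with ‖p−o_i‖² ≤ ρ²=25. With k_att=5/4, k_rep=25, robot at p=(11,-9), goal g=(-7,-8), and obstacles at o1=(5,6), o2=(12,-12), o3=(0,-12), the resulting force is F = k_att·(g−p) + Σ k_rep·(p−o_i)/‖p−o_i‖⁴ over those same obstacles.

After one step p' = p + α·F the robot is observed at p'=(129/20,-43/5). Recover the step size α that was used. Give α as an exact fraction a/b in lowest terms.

α = 1/5

F_att = 5/4·(g−p) = 5/4·(-18,1) = (-22.5000,1.2500)
o1: d²=261 > ρ²=25 → inactive
o2: d²=10 ≤ ρ²=25; F_rep = 25·(-1,3)/10² = (-0.2500,0.7500)
o3: d²=130 > ρ²=25 → inactive
F = F_att + ΣF_rep = (-22.7500,2.0000)
Δp = p'−p = (-4.5500,0.4000); α = Δx/Fx = (-91/20) / (-91/4) = 1/5
check: Δy/Fy = (2/5) / (2) = 1/5 ✓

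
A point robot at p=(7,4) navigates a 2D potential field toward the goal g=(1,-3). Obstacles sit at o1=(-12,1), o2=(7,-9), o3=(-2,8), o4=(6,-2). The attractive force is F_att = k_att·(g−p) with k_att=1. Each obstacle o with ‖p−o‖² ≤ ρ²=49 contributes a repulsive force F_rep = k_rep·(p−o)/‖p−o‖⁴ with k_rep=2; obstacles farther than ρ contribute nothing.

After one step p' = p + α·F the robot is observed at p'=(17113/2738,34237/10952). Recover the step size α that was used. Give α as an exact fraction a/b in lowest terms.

F_att = 1·(g−p) = 1·(-6,-7) = (-6.0000,-7.0000)
o1: d²=370 > ρ²=49 → inactive
o2: d²=169 > ρ²=49 → inactive
o3: d²=97 > ρ²=49 → inactive
o4: d²=37 ≤ ρ²=49; F_rep = 2·(1,6)/37² = (0.0015,0.0088)
F = F_att + ΣF_rep = (-5.9985,-6.9912)
Δp = p'−p = (-0.7498,-0.8739); α = Δx/Fx = (-2053/2738) / (-8212/1369) = 1/8
check: Δy/Fy = (-9571/10952) / (-9571/1369) = 1/8 ✓

α = 1/8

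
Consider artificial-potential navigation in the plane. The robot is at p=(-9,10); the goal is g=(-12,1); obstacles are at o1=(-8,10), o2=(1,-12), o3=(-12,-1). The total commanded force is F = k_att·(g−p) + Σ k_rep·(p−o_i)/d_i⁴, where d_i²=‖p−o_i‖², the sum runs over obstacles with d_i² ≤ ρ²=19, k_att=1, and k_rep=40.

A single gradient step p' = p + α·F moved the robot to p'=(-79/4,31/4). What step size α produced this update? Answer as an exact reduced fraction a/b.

F_att = 1·(g−p) = 1·(-3,-9) = (-3.0000,-9.0000)
o1: d²=1 ≤ ρ²=19; F_rep = 40·(-1,0)/1² = (-40.0000,0.0000)
o2: d²=584 > ρ²=19 → inactive
o3: d²=130 > ρ²=19 → inactive
F = F_att + ΣF_rep = (-43.0000,-9.0000)
Δp = p'−p = (-10.7500,-2.2500); α = Δx/Fx = (-43/4) / (-43) = 1/4
check: Δy/Fy = (-9/4) / (-9) = 1/4 ✓

α = 1/4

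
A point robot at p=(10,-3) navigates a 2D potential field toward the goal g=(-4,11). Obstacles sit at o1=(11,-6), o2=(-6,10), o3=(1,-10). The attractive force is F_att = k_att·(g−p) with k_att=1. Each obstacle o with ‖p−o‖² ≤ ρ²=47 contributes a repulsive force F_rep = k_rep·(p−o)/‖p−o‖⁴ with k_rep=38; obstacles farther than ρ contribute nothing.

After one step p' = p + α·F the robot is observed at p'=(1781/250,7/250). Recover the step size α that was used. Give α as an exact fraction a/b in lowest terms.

F_att = 1·(g−p) = 1·(-14,14) = (-14.0000,14.0000)
o1: d²=10 ≤ ρ²=47; F_rep = 38·(-1,3)/10² = (-0.3800,1.1400)
o2: d²=425 > ρ²=47 → inactive
o3: d²=130 > ρ²=47 → inactive
F = F_att + ΣF_rep = (-14.3800,15.1400)
Δp = p'−p = (-2.8760,3.0280); α = Δx/Fx = (-719/250) / (-719/50) = 1/5
check: Δy/Fy = (757/250) / (757/50) = 1/5 ✓

α = 1/5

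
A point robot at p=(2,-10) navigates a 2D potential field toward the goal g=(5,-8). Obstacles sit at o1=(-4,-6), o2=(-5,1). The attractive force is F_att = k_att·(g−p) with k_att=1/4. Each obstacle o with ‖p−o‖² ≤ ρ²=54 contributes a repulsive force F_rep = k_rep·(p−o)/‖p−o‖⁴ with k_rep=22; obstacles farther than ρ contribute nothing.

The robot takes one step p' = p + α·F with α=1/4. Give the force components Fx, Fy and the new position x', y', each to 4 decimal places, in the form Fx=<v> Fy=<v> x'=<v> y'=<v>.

F_att = 1/4·(g−p) = 1/4·(3,2) = (0.7500,0.5000)
o1: d²=52 ≤ ρ²=54; F_rep = 22·(6,-4)/52² = (0.0488,-0.0325)
o2: d²=170 > ρ²=54 → inactive
F = F_att + ΣF_rep = (0.7988,0.4675)
p' = p + 1/4·F = (2.1997,-9.8831)

Fx=0.7988 Fy=0.4675 x'=2.1997 y'=-9.8831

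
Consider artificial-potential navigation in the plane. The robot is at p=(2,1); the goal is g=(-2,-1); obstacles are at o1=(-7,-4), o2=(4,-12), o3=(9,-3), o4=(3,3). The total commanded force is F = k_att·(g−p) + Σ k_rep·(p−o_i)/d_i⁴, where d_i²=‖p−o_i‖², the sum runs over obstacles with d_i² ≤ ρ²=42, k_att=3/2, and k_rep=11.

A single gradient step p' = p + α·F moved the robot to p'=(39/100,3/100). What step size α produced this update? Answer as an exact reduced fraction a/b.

α = 1/4

F_att = 3/2·(g−p) = 3/2·(-4,-2) = (-6.0000,-3.0000)
o1: d²=106 > ρ²=42 → inactive
o2: d²=173 > ρ²=42 → inactive
o3: d²=65 > ρ²=42 → inactive
o4: d²=5 ≤ ρ²=42; F_rep = 11·(-1,-2)/5² = (-0.4400,-0.8800)
F = F_att + ΣF_rep = (-6.4400,-3.8800)
Δp = p'−p = (-1.6100,-0.9700); α = Δx/Fx = (-161/100) / (-161/25) = 1/4
check: Δy/Fy = (-97/100) / (-97/25) = 1/4 ✓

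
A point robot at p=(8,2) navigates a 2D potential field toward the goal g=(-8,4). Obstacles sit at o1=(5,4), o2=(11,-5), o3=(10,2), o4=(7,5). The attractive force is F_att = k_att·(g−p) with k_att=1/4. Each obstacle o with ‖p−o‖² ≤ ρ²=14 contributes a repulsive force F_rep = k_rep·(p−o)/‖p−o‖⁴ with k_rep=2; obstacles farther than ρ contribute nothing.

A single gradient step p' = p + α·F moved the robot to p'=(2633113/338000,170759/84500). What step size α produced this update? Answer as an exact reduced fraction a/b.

F_att = 1/4·(g−p) = 1/4·(-16,2) = (-4.0000,0.5000)
o1: d²=13 ≤ ρ²=14; F_rep = 2·(3,-2)/13² = (0.0355,-0.0237)
o2: d²=58 > ρ²=14 → inactive
o3: d²=4 ≤ ρ²=14; F_rep = 2·(-2,0)/4² = (-0.2500,0.0000)
o4: d²=10 ≤ ρ²=14; F_rep = 2·(1,-3)/10² = (0.0200,-0.0600)
F = F_att + ΣF_rep = (-4.1945,0.4163)
Δp = p'−p = (-0.2097,0.0208); α = Δx/Fx = (-70887/338000) / (-70887/16900) = 1/20
check: Δy/Fy = (1759/84500) / (1759/4225) = 1/20 ✓

α = 1/20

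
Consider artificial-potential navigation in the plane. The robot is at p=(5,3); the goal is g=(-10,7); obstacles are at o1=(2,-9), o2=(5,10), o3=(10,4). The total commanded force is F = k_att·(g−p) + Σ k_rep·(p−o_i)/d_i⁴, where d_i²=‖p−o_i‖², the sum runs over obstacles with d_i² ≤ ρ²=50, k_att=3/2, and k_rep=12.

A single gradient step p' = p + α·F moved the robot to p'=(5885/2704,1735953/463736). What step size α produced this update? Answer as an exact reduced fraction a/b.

F_att = 3/2·(g−p) = 3/2·(-15,4) = (-22.5000,6.0000)
o1: d²=153 > ρ²=50 → inactive
o2: d²=49 ≤ ρ²=50; F_rep = 12·(0,-7)/49² = (0.0000,-0.0350)
o3: d²=26 ≤ ρ²=50; F_rep = 12·(-5,-1)/26² = (-0.0888,-0.0178)
F = F_att + ΣF_rep = (-22.5888,5.9473)
Δp = p'−p = (-2.8236,0.7434); α = Δx/Fx = (-7635/2704) / (-7635/338) = 1/8
check: Δy/Fy = (344745/463736) / (344745/57967) = 1/8 ✓

α = 1/8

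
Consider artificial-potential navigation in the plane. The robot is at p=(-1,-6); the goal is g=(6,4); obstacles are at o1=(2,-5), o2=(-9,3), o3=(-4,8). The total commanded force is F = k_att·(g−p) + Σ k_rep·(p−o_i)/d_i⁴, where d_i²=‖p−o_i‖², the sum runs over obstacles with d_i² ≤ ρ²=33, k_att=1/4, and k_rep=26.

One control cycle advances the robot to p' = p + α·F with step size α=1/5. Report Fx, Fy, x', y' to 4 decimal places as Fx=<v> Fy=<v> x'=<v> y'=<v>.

F_att = 1/4·(g−p) = 1/4·(7,10) = (1.7500,2.5000)
o1: d²=10 ≤ ρ²=33; F_rep = 26·(-3,-1)/10² = (-0.7800,-0.2600)
o2: d²=145 > ρ²=33 → inactive
o3: d²=205 > ρ²=33 → inactive
F = F_att + ΣF_rep = (0.9700,2.2400)
p' = p + 1/5·F = (-0.8060,-5.5520)

Fx=0.9700 Fy=2.2400 x'=-0.8060 y'=-5.5520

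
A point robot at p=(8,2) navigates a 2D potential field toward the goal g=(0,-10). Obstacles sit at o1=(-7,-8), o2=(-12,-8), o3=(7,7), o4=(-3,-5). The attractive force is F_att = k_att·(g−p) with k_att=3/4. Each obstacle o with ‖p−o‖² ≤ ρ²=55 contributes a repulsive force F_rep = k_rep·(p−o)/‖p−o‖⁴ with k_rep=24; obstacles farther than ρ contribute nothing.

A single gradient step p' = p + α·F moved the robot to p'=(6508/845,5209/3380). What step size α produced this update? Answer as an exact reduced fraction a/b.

F_att = 3/4·(g−p) = 3/4·(-8,-12) = (-6.0000,-9.0000)
o1: d²=325 > ρ²=55 → inactive
o2: d²=500 > ρ²=55 → inactive
o3: d²=26 ≤ ρ²=55; F_rep = 24·(1,-5)/26² = (0.0355,-0.1775)
o4: d²=170 > ρ²=55 → inactive
F = F_att + ΣF_rep = (-5.9645,-9.1775)
Δp = p'−p = (-0.2982,-0.4589); α = Δx/Fx = (-252/845) / (-1008/169) = 1/20
check: Δy/Fy = (-1551/3380) / (-1551/169) = 1/20 ✓

α = 1/20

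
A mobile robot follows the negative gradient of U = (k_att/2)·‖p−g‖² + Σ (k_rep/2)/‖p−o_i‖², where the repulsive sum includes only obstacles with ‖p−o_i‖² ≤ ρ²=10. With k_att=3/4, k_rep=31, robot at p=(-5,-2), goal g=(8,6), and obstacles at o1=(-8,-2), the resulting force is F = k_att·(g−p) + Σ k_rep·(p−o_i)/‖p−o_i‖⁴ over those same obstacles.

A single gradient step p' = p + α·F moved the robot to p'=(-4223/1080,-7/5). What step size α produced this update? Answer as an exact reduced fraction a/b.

F_att = 3/4·(g−p) = 3/4·(13,8) = (9.7500,6.0000)
o1: d²=9 ≤ ρ²=10; F_rep = 31·(3,0)/9² = (1.1481,0.0000)
F = F_att + ΣF_rep = (10.8981,6.0000)
Δp = p'−p = (1.0898,0.6000); α = Δx/Fx = (1177/1080) / (1177/108) = 1/10
check: Δy/Fy = (3/5) / (6) = 1/10 ✓

α = 1/10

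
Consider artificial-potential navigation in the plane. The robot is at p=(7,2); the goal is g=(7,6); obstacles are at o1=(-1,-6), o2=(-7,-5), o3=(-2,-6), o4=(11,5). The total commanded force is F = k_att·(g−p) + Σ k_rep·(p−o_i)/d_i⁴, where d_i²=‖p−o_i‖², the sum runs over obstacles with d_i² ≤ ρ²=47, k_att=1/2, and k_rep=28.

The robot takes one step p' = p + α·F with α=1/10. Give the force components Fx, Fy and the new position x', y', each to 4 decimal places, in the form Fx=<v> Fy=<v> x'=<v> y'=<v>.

F_att = 1/2·(g−p) = 1/2·(0,4) = (0.0000,2.0000)
o1: d²=128 > ρ²=47 → inactive
o2: d²=245 > ρ²=47 → inactive
o3: d²=145 > ρ²=47 → inactive
o4: d²=25 ≤ ρ²=47; F_rep = 28·(-4,-3)/25² = (-0.1792,-0.1344)
F = F_att + ΣF_rep = (-0.1792,1.8656)
p' = p + 1/10·F = (6.9821,2.1866)

Fx=-0.1792 Fy=1.8656 x'=6.9821 y'=2.1866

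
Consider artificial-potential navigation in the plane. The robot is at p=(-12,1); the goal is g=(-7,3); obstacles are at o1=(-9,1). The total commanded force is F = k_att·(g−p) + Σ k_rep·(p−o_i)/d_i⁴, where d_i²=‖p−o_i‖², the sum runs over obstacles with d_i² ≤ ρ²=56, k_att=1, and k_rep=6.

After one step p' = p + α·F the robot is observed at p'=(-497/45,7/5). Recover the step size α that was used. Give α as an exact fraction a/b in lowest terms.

α = 1/5

F_att = 1·(g−p) = 1·(5,2) = (5.0000,2.0000)
o1: d²=9 ≤ ρ²=56; F_rep = 6·(-3,0)/9² = (-0.2222,0.0000)
F = F_att + ΣF_rep = (4.7778,2.0000)
Δp = p'−p = (0.9556,0.4000); α = Δx/Fx = (43/45) / (43/9) = 1/5
check: Δy/Fy = (2/5) / (2) = 1/5 ✓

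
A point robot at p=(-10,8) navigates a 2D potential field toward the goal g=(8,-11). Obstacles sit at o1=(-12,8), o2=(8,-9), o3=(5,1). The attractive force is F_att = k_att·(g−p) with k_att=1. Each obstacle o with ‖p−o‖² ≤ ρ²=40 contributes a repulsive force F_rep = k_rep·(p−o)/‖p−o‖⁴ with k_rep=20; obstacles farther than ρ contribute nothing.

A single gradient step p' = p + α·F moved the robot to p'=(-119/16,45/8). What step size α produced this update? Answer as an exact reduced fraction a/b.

α = 1/8

F_att = 1·(g−p) = 1·(18,-19) = (18.0000,-19.0000)
o1: d²=4 ≤ ρ²=40; F_rep = 20·(2,0)/4² = (2.5000,0.0000)
o2: d²=613 > ρ²=40 → inactive
o3: d²=274 > ρ²=40 → inactive
F = F_att + ΣF_rep = (20.5000,-19.0000)
Δp = p'−p = (2.5625,-2.3750); α = Δx/Fx = (41/16) / (41/2) = 1/8
check: Δy/Fy = (-19/8) / (-19) = 1/8 ✓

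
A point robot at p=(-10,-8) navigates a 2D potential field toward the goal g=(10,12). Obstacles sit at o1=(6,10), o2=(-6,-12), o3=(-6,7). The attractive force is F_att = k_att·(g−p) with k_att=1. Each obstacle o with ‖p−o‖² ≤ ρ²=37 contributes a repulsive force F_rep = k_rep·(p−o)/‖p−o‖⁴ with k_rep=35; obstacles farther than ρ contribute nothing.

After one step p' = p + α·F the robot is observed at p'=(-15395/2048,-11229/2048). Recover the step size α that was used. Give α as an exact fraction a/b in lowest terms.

F_att = 1·(g−p) = 1·(20,20) = (20.0000,20.0000)
o1: d²=580 > ρ²=37 → inactive
o2: d²=32 ≤ ρ²=37; F_rep = 35·(-4,4)/32² = (-0.1367,0.1367)
o3: d²=241 > ρ²=37 → inactive
F = F_att + ΣF_rep = (19.8633,20.1367)
Δp = p'−p = (2.4829,2.5171); α = Δx/Fx = (5085/2048) / (5085/256) = 1/8
check: Δy/Fy = (5155/2048) / (5155/256) = 1/8 ✓

α = 1/8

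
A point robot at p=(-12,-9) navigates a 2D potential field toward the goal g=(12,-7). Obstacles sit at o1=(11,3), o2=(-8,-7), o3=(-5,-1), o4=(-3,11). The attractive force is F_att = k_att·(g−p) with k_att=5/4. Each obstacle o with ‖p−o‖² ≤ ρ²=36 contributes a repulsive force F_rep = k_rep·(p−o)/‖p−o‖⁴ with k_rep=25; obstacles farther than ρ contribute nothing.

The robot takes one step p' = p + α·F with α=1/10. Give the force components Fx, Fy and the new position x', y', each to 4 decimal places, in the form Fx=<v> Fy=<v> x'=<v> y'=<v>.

F_att = 5/4·(g−p) = 5/4·(24,2) = (30.0000,2.5000)
o1: d²=673 > ρ²=36 → inactive
o2: d²=20 ≤ ρ²=36; F_rep = 25·(-4,-2)/20² = (-0.2500,-0.1250)
o3: d²=113 > ρ²=36 → inactive
o4: d²=481 > ρ²=36 → inactive
F = F_att + ΣF_rep = (29.7500,2.3750)
p' = p + 1/10·F = (-9.0250,-8.7625)

Fx=29.7500 Fy=2.3750 x'=-9.0250 y'=-8.7625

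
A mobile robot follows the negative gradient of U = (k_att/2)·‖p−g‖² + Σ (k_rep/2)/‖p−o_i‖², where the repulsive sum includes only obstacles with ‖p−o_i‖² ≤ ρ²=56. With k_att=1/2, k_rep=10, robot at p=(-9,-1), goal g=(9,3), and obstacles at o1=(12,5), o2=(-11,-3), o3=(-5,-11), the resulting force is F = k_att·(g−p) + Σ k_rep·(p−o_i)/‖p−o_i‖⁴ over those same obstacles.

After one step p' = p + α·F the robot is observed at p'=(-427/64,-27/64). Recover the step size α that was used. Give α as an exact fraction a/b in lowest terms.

F_att = 1/2·(g−p) = 1/2·(18,4) = (9.0000,2.0000)
o1: d²=477 > ρ²=56 → inactive
o2: d²=8 ≤ ρ²=56; F_rep = 10·(2,2)/8² = (0.3125,0.3125)
o3: d²=116 > ρ²=56 → inactive
F = F_att + ΣF_rep = (9.3125,2.3125)
Δp = p'−p = (2.3281,0.5781); α = Δx/Fx = (149/64) / (149/16) = 1/4
check: Δy/Fy = (37/64) / (37/16) = 1/4 ✓

α = 1/4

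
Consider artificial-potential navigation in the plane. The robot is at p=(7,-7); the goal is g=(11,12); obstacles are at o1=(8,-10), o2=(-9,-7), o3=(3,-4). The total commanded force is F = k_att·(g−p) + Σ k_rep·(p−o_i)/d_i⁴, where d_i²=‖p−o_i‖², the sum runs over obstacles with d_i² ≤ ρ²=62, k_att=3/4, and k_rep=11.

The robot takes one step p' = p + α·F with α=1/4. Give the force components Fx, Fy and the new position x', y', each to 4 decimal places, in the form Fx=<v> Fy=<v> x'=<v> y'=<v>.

F_att = 3/4·(g−p) = 3/4·(4,19) = (3.0000,14.2500)
o1: d²=10 ≤ ρ²=62; F_rep = 11·(-1,3)/10² = (-0.1100,0.3300)
o2: d²=256 > ρ²=62 → inactive
o3: d²=25 ≤ ρ²=62; F_rep = 11·(4,-3)/25² = (0.0704,-0.0528)
F = F_att + ΣF_rep = (2.9604,14.5272)
p' = p + 1/4·F = (7.7401,-3.3682)

Fx=2.9604 Fy=14.5272 x'=7.7401 y'=-3.3682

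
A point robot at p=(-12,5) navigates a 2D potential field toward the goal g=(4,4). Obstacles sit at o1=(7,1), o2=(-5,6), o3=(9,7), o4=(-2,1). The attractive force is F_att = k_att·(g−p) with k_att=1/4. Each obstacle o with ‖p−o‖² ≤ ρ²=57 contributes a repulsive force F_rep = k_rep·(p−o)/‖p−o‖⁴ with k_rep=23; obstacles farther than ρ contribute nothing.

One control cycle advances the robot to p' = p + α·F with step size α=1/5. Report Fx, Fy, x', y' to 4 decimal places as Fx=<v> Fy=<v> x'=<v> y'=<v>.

F_att = 1/4·(g−p) = 1/4·(16,-1) = (4.0000,-0.2500)
o1: d²=377 > ρ²=57 → inactive
o2: d²=50 ≤ ρ²=57; F_rep = 23·(-7,-1)/50² = (-0.0644,-0.0092)
o3: d²=445 > ρ²=57 → inactive
o4: d²=116 > ρ²=57 → inactive
F = F_att + ΣF_rep = (3.9356,-0.2592)
p' = p + 1/5·F = (-11.2129,4.9482)

Fx=3.9356 Fy=-0.2592 x'=-11.2129 y'=4.9482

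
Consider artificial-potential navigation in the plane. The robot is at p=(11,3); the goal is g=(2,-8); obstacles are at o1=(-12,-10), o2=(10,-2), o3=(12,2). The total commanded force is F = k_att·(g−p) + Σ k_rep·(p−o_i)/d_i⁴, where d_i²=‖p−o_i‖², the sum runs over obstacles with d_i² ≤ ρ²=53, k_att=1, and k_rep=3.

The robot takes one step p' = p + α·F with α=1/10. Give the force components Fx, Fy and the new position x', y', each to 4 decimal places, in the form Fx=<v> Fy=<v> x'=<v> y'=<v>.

F_att = 1·(g−p) = 1·(-9,-11) = (-9.0000,-11.0000)
o1: d²=698 > ρ²=53 → inactive
o2: d²=26 ≤ ρ²=53; F_rep = 3·(1,5)/26² = (0.0044,0.0222)
o3: d²=2 ≤ ρ²=53; F_rep = 3·(-1,1)/2² = (-0.7500,0.7500)
F = F_att + ΣF_rep = (-9.7456,-10.2278)
p' = p + 1/10·F = (10.0254,1.9772)

Fx=-9.7456 Fy=-10.2278 x'=10.0254 y'=1.9772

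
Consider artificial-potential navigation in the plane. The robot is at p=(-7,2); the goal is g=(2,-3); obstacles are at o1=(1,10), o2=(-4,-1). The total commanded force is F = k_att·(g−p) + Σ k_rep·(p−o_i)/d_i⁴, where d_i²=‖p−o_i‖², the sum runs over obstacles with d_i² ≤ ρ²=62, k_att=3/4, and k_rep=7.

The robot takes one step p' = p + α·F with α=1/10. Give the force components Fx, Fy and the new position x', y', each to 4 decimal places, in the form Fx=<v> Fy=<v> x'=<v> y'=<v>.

Fx=6.6852 Fy=-3.6852 x'=-6.3315 y'=1.6315

F_att = 3/4·(g−p) = 3/4·(9,-5) = (6.7500,-3.7500)
o1: d²=128 > ρ²=62 → inactive
o2: d²=18 ≤ ρ²=62; F_rep = 7·(-3,3)/18² = (-0.0648,0.0648)
F = F_att + ΣF_rep = (6.6852,-3.6852)
p' = p + 1/10·F = (-6.3315,1.6315)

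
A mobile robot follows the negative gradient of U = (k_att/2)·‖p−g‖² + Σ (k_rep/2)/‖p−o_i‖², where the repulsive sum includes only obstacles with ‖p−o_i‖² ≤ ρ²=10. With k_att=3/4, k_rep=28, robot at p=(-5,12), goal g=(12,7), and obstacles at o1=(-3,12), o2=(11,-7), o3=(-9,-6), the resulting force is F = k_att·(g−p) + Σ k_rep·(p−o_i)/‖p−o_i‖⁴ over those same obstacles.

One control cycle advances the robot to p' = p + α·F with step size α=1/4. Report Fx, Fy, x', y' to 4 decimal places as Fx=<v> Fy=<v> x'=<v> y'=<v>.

Fx=9.2500 Fy=-3.7500 x'=-2.6875 y'=11.0625

F_att = 3/4·(g−p) = 3/4·(17,-5) = (12.7500,-3.7500)
o1: d²=4 ≤ ρ²=10; F_rep = 28·(-2,0)/4² = (-3.5000,0.0000)
o2: d²=617 > ρ²=10 → inactive
o3: d²=340 > ρ²=10 → inactive
F = F_att + ΣF_rep = (9.2500,-3.7500)
p' = p + 1/4·F = (-2.6875,11.0625)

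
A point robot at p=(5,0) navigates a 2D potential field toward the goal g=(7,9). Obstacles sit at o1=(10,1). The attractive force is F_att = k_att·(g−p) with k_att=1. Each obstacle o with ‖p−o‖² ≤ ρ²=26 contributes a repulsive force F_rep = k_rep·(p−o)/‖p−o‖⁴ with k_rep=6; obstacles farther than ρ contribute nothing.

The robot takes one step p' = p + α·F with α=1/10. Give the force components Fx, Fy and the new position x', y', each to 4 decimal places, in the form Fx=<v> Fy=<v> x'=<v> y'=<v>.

Fx=1.9556 Fy=8.9911 x'=5.1956 y'=0.8991

F_att = 1·(g−p) = 1·(2,9) = (2.0000,9.0000)
o1: d²=26 ≤ ρ²=26; F_rep = 6·(-5,-1)/26² = (-0.0444,-0.0089)
F = F_att + ΣF_rep = (1.9556,8.9911)
p' = p + 1/10·F = (5.1956,0.8991)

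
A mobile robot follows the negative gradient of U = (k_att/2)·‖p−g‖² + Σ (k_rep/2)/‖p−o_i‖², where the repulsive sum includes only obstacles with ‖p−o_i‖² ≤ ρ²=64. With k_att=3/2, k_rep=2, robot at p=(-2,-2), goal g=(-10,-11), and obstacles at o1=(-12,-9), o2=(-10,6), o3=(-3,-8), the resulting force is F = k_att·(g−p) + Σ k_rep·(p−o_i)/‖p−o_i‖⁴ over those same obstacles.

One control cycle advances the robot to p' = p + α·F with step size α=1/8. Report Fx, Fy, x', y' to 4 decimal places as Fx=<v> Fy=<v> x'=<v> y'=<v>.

F_att = 3/2·(g−p) = 3/2·(-8,-9) = (-12.0000,-13.5000)
o1: d²=149 > ρ²=64 → inactive
o2: d²=128 > ρ²=64 → inactive
o3: d²=37 ≤ ρ²=64; F_rep = 2·(1,6)/37² = (0.0015,0.0088)
F = F_att + ΣF_rep = (-11.9985,-13.4912)
p' = p + 1/8·F = (-3.4998,-3.6864)

Fx=-11.9985 Fy=-13.4912 x'=-3.4998 y'=-3.6864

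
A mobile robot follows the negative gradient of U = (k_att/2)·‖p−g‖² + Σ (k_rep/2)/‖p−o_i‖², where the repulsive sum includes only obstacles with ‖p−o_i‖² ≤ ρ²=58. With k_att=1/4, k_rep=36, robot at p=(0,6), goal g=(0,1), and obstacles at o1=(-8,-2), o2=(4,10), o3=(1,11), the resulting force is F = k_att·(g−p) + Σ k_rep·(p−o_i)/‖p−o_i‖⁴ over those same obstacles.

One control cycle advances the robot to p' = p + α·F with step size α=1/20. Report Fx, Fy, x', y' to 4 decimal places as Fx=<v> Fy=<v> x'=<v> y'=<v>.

Fx=-0.1939 Fy=-1.6569 x'=-0.0097 y'=5.9172

F_att = 1/4·(g−p) = 1/4·(0,-5) = (0.0000,-1.2500)
o1: d²=128 > ρ²=58 → inactive
o2: d²=32 ≤ ρ²=58; F_rep = 36·(-4,-4)/32² = (-0.1406,-0.1406)
o3: d²=26 ≤ ρ²=58; F_rep = 36·(-1,-5)/26² = (-0.0533,-0.2663)
F = F_att + ΣF_rep = (-0.1939,-1.6569)
p' = p + 1/20·F = (-0.0097,5.9172)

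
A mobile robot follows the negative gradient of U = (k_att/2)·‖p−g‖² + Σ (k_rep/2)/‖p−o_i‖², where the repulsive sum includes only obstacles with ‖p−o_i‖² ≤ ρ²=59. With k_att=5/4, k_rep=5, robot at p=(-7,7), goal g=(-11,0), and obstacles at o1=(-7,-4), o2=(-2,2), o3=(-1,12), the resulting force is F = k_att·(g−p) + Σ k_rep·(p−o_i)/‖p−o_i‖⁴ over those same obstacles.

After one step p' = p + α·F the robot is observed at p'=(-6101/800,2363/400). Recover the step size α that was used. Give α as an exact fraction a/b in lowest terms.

α = 1/8

F_att = 5/4·(g−p) = 5/4·(-4,-7) = (-5.0000,-8.7500)
o1: d²=121 > ρ²=59 → inactive
o2: d²=50 ≤ ρ²=59; F_rep = 5·(-5,5)/50² = (-0.0100,0.0100)
o3: d²=61 > ρ²=59 → inactive
F = F_att + ΣF_rep = (-5.0100,-8.7400)
Δp = p'−p = (-0.6262,-1.0925); α = Δx/Fx = (-501/800) / (-501/100) = 1/8
check: Δy/Fy = (-437/400) / (-437/50) = 1/8 ✓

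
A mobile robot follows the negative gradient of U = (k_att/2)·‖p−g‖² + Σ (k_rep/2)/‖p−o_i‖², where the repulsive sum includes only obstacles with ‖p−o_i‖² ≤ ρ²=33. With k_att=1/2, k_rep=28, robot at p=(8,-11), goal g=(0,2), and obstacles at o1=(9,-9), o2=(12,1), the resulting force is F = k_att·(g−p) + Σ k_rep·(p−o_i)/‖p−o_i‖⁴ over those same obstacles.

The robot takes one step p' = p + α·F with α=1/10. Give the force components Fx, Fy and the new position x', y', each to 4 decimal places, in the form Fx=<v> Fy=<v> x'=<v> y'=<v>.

Fx=-5.1200 Fy=4.2600 x'=7.4880 y'=-10.5740

F_att = 1/2·(g−p) = 1/2·(-8,13) = (-4.0000,6.5000)
o1: d²=5 ≤ ρ²=33; F_rep = 28·(-1,-2)/5² = (-1.1200,-2.2400)
o2: d²=160 > ρ²=33 → inactive
F = F_att + ΣF_rep = (-5.1200,4.2600)
p' = p + 1/10·F = (7.4880,-10.5740)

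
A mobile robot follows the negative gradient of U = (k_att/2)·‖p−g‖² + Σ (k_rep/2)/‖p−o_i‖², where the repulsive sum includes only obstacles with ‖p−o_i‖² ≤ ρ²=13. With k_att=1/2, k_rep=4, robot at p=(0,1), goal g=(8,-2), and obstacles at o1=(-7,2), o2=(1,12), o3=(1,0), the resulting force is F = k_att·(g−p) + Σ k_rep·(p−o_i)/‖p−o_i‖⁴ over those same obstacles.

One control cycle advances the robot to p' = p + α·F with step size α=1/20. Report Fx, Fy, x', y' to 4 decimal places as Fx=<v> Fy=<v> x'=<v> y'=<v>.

Fx=3.0000 Fy=-0.5000 x'=0.1500 y'=0.9750

F_att = 1/2·(g−p) = 1/2·(8,-3) = (4.0000,-1.5000)
o1: d²=50 > ρ²=13 → inactive
o2: d²=122 > ρ²=13 → inactive
o3: d²=2 ≤ ρ²=13; F_rep = 4·(-1,1)/2² = (-1.0000,1.0000)
F = F_att + ΣF_rep = (3.0000,-0.5000)
p' = p + 1/20·F = (0.1500,0.9750)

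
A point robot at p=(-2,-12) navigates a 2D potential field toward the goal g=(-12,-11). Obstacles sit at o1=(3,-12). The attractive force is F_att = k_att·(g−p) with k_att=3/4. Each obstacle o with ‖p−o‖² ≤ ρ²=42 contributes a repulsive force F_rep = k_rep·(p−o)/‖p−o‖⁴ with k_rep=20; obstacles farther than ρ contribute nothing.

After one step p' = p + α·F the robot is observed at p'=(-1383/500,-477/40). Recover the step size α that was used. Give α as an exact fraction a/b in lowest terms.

F_att = 3/4·(g−p) = 3/4·(-10,1) = (-7.5000,0.7500)
o1: d²=25 ≤ ρ²=42; F_rep = 20·(-5,0)/25² = (-0.1600,0.0000)
F = F_att + ΣF_rep = (-7.6600,0.7500)
Δp = p'−p = (-0.7660,0.0750); α = Δx/Fx = (-383/500) / (-383/50) = 1/10
check: Δy/Fy = (3/40) / (3/4) = 1/10 ✓

α = 1/10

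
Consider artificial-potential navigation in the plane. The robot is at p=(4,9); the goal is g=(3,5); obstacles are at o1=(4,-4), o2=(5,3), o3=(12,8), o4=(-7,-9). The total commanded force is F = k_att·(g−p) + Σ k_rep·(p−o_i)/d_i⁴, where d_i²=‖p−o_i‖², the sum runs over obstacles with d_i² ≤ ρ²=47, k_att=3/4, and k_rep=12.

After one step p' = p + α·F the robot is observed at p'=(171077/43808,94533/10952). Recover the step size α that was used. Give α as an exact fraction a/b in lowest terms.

F_att = 3/4·(g−p) = 3/4·(-1,-4) = (-0.7500,-3.0000)
o1: d²=169 > ρ²=47 → inactive
o2: d²=37 ≤ ρ²=47; F_rep = 12·(-1,6)/37² = (-0.0088,0.0526)
o3: d²=65 > ρ²=47 → inactive
o4: d²=445 > ρ²=47 → inactive
F = F_att + ΣF_rep = (-0.7588,-2.9474)
Δp = p'−p = (-0.0948,-0.3684); α = Δx/Fx = (-4155/43808) / (-4155/5476) = 1/8
check: Δy/Fy = (-4035/10952) / (-4035/1369) = 1/8 ✓

α = 1/8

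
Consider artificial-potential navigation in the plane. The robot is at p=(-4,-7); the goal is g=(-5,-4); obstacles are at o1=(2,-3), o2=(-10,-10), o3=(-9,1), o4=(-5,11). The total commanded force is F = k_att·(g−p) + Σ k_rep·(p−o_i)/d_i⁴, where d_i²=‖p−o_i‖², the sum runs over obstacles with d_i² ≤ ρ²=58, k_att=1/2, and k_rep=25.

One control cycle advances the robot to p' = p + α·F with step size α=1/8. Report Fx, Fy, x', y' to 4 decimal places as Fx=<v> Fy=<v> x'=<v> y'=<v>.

F_att = 1/2·(g−p) = 1/2·(-1,3) = (-0.5000,1.5000)
o1: d²=52 ≤ ρ²=58; F_rep = 25·(-6,-4)/52² = (-0.0555,-0.0370)
o2: d²=45 ≤ ρ²=58; F_rep = 25·(6,3)/45² = (0.0741,0.0370)
o3: d²=89 > ρ²=58 → inactive
o4: d²=325 > ρ²=58 → inactive
F = F_att + ΣF_rep = (-0.4814,1.5001)
p' = p + 1/8·F = (-4.0602,-6.8125)

Fx=-0.4814 Fy=1.5001 x'=-4.0602 y'=-6.8125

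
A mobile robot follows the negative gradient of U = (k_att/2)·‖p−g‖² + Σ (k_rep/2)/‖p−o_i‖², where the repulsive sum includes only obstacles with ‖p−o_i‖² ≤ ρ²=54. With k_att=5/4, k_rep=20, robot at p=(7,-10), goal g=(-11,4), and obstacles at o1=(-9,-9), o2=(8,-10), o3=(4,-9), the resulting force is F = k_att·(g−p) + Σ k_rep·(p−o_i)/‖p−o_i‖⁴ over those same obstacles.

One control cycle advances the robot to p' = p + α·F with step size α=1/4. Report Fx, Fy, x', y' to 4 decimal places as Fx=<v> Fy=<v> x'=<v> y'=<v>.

F_att = 5/4·(g−p) = 5/4·(-18,14) = (-22.5000,17.5000)
o1: d²=257 > ρ²=54 → inactive
o2: d²=1 ≤ ρ²=54; F_rep = 20·(-1,0)/1² = (-20.0000,0.0000)
o3: d²=10 ≤ ρ²=54; F_rep = 20·(3,-1)/10² = (0.6000,-0.2000)
F = F_att + ΣF_rep = (-41.9000,17.3000)
p' = p + 1/4·F = (-3.4750,-5.6750)

Fx=-41.9000 Fy=17.3000 x'=-3.4750 y'=-5.6750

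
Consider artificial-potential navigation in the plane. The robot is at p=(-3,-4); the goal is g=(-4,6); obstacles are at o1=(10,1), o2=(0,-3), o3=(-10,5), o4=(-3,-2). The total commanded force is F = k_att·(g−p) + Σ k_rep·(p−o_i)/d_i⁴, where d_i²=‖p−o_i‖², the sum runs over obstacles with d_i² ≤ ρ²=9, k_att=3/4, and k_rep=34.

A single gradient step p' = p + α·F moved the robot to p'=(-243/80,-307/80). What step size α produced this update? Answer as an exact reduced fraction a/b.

F_att = 3/4·(g−p) = 3/4·(-1,10) = (-0.7500,7.5000)
o1: d²=194 > ρ²=9 → inactive
o2: d²=10 > ρ²=9 → inactive
o3: d²=130 > ρ²=9 → inactive
o4: d²=4 ≤ ρ²=9; F_rep = 34·(0,-2)/4² = (0.0000,-4.2500)
F = F_att + ΣF_rep = (-0.7500,3.2500)
Δp = p'−p = (-0.0375,0.1625); α = Δx/Fx = (-3/80) / (-3/4) = 1/20
check: Δy/Fy = (13/80) / (13/4) = 1/20 ✓

α = 1/20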